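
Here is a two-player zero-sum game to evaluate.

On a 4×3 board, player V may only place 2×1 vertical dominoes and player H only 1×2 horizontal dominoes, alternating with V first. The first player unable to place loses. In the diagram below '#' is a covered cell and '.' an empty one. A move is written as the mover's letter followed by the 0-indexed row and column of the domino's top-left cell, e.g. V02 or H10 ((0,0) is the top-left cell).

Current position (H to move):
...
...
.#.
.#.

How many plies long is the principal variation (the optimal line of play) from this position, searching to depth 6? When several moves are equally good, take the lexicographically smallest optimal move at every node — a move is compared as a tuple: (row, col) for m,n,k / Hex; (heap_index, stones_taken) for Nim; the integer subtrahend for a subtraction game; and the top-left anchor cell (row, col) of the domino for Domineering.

[.../.../.#./.#.] H move#1: H00:-1/##./.../.#./.#.*, H01:-1/.##/.../.#./.#., H10:-1/.../##./.#./.#., H11:-1/.../.##/.#./.#.
[##./.../.#./.#.] V move#2: V02:+1/###/..#/.#./.#.*, V10:+1/##./#../##./.#., V12:+1/##./..#/.##/.#., V20:+1/##./.../##./##., V22:+1/##./.../.##/.##
[###/..#/.#./.#.] H move#3: H10:-1/###/###/.#./.#.*
[###/###/.#./.#.] V move#4: V20:+1/###/###/##./##.*, V22:+1/###/###/.##/.##
[###/###/##./##.] end (terminal -1, H#5); searched .../.../.#./.#. to 6

PV length from [.../.../.#./.#.]: 4 plies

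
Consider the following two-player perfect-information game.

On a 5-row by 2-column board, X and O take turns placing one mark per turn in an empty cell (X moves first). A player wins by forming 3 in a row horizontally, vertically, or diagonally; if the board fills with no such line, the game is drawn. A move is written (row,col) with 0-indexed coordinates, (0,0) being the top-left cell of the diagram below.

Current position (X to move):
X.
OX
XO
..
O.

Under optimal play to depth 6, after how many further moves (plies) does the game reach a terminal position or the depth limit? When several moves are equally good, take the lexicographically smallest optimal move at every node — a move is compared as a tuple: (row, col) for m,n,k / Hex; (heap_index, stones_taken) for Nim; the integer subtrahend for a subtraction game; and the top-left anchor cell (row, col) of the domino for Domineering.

ply 1, X at X./OX/XO/../O. | (0,1)=+0→XX/OX/XO/../O.*; (3,0)=+0→X./OX/XO/X./O.; (3,1)=+0→X./OX/XO/.X/O.; (4,1)=+0→X./OX/XO/../OX
ply 2, O at XX/OX/XO/../O. | (3,0)=+0→XX/OX/XO/O./O.*; (3,1)=+0→XX/OX/XO/.O/O.; (4,1)=+0→XX/OX/XO/../OO
ply 3, X at XX/OX/XO/O./O. | (3,1)=+0→XX/OX/XO/OX/O.*; (4,1)=+0→XX/OX/XO/O./OX
ply 4, O at XX/OX/XO/OX/O. | (4,1)=+0→XX/OX/XO/OX/OO*
ply 5: XX/OX/XO/OX/OO is terminal +0 (X); from X./OX/XO/../O. depth 6

PV length from [X./OX/XO/../O.]: 4 plies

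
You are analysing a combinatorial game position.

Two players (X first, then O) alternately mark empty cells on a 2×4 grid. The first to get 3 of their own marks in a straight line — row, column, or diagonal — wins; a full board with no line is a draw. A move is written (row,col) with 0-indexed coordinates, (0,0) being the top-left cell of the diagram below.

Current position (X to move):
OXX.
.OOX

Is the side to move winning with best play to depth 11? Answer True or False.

X winning at [OXX./.OOX]: True

p1 X@[OXX./.OOX]: (0,3)[OXXX/.OOX]+1* (1,0)[OXX./XOOX]+0
p2 O@[OXXX/.OOX] terminal -1; root [OXX./.OOX] d11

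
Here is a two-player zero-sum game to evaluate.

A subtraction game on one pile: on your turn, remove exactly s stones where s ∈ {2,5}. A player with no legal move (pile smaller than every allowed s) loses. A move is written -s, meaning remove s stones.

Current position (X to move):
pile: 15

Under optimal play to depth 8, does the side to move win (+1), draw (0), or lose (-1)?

value(15, X) = -1

p1 X@[15]: -2[13]-1* -5[10]-1
p2 O@[13]: -2[11]+1* -5[8]+1
p3 X@[11]: -2[9]-1* -5[6]-1
p4 O@[9]: -2[7]+1* -5[4]+1
p5 X@[7]: -2[5]-1* -5[2]-1
p6 O@[5]: -2[3]-1 -5[0]+1*
p7 X@[0] terminal -1; root [15] d8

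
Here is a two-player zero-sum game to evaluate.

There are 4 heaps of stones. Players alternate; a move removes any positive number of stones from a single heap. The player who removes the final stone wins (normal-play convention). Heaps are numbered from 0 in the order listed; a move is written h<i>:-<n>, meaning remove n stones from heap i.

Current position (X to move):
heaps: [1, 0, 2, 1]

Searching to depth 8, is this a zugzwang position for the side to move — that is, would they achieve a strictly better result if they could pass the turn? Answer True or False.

zugzwang((1,0,2,1), X) = False

ply 1, X at (1,0,2,1) | h0:-1=-1→(0,0,2,1); h2:-1=-1→(1,0,1,1); h2:-2=+1→(1,0,0,1)*; h3:-1=-1→(1,0,2,0)
ply 2, O at (1,0,0,1) | h0:-1=-1→(0,0,0,1)*; h3:-1=-1→(1,0,0,0)
ply 3, X at (0,0,0,1) | h3:-1=+1→(0,0,0,0)*
ply 4: (0,0,0,0) is terminal -1 (O); from (1,0,2,1) depth 8
suppose X passes — search the same position with O to move:
pass> ply 1, O at (1,0,2,1) | h0:-1=-1→(0,0,2,1); h2:-1=-1→(1,0,1,1); h2:-2=+1→(1,0,0,1)*; h3:-1=-1→(1,0,2,0)
pass> ply 2, X at (1,0,0,1) | h0:-1=-1→(0,0,0,1)*; h3:-1=-1→(1,0,0,0)
pass> ply 3, O at (0,0,0,1) | h3:-1=+1→(0,0,0,0)*
pass> ply 4: (0,0,0,0) is terminal -1 (X); from (1,0,2,1) depth 8
for X: play +1, pass -1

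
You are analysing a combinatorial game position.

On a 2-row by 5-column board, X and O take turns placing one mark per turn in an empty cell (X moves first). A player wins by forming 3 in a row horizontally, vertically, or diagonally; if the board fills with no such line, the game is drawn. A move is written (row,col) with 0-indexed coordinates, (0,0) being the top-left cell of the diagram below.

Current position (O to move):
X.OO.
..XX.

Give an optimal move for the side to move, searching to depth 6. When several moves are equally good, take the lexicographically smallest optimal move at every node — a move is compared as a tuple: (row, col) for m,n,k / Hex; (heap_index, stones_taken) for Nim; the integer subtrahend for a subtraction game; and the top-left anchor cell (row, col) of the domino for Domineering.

[X.OO./..XX.] O move#1: (0,1):+1/XOOO./..XX.*, (0,4):+1/X.OOO/..XX., (1,0):-1/X.OO./O.XX., (1,1):-1/X.OO./.OXX., (1,4):-1/X.OO./..XXO
[XOOO./..XX.] end (terminal -1, X#2); searched X.OO./..XX. to 6

O's best at [X.OO./..XX.]: (0,1)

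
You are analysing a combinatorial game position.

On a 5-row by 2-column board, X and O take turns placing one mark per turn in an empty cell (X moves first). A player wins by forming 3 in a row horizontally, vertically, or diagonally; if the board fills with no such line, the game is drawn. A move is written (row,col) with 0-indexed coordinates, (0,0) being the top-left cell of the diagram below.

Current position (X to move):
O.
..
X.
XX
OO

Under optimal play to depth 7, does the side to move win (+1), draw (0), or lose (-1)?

value(O./../X./XX/OO, X) = +1

p1 X@[O./../X./XX/OO]: (0,1)[OX/../X./XX/OO]+0 (1,0)[O./X./X./XX/OO]+1* (1,1)[O./.X/X./XX/OO]+1 (2,1)[O./../XX/XX/OO]+1
p2 O@[O./X./X./XX/OO] terminal -1; root [O./../X./XX/OO] d7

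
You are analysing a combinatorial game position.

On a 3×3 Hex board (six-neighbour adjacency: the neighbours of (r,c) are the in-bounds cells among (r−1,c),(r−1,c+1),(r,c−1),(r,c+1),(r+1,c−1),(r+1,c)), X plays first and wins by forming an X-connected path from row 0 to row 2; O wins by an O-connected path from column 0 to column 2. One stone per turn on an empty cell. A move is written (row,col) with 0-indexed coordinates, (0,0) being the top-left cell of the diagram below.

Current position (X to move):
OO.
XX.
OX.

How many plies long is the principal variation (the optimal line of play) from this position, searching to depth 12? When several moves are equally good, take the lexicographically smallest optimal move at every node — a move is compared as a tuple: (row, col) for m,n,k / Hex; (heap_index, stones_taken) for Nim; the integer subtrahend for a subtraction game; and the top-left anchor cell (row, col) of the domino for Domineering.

[OO./XX./OX.] X move#1: (0,2):+1/OOX/XX./OX.*, (1,2):-1/OO./XXX/OX., (2,2):-1/OO./XX./OXX
[OOX/XX./OX.] end (terminal -1, O#2); searched OO./XX./OX. to 12

PV length from [OO./XX./OX.]: 1 ply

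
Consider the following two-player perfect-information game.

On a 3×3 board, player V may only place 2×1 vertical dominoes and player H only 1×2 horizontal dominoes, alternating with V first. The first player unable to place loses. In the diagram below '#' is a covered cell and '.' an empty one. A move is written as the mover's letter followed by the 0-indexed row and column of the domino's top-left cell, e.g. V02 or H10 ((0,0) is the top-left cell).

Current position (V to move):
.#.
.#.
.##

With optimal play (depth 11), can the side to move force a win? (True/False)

ply 1, V at .#./.#./.## | V00=+1→##./##./.##*; V02=+1→.##/.##/.##; V10=+1→.#./##./###
ply 2: ##./##./.## is terminal -1 (H); from .#./.#./.## depth 11

V winning at [.#./.#./.##]: True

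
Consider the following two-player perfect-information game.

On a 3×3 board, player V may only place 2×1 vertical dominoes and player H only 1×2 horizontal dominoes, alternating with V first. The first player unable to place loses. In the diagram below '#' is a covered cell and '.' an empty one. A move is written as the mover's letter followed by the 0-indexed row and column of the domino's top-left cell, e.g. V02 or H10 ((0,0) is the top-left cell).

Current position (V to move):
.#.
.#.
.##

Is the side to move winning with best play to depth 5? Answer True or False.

p1 V@[.#./.#./.##]: V00[##./##./.##]+1* V02[.##/.##/.##]+1 V10[.#./##./###]+1
p2 H@[##./##./.##] terminal -1; root [.#./.#./.##] d5

V winning at [.#./.#./.##]: True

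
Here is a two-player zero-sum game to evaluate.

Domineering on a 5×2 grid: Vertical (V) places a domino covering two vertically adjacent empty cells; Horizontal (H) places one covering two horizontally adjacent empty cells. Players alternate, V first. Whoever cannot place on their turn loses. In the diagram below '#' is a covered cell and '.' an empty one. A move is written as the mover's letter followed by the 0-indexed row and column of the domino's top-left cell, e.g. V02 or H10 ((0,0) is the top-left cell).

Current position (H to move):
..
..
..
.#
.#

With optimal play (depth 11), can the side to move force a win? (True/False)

p1 H@[../../../.#/.#]: H00[##/../../.#/.#]-1 H10[../##/../.#/.#]+1* H20[../../##/.#/.#]-1
p2 V@[../##/../.#/.#]: V20[../##/#./##/.#]-1* V30[../##/../##/##]-1
p3 H@[../##/#./##/.#]: H00[##/##/#./##/.#]+1*
p4 V@[##/##/#./##/.#] terminal -1; root [../../../.#/.#] d11

H winning at [../../../.#/.#]: True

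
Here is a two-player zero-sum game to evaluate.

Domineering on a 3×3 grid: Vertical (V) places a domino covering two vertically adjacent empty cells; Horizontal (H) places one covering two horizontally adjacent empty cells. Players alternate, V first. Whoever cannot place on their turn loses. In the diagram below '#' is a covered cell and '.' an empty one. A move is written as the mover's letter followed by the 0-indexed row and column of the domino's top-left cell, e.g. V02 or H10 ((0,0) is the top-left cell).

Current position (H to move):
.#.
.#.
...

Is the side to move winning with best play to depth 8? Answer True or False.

H winning at [.#./.#./...]: False

ply 1, H at .#./.#./... | H20=-1→.#./.#./##.*; H21=-1→.#./.#./.##
ply 2, V at .#./.#./##. | V00=+1→##./##./##.*; V02=+1→.##/.##/##.; V12=+1→.#./.##/###
ply 3: ##./##./##. is terminal -1 (H); from .#./.#./... depth 8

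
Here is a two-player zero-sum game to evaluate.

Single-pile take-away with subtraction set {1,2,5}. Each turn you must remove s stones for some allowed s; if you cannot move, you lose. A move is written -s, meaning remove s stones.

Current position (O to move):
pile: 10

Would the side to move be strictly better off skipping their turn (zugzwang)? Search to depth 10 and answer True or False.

[10] O move#1: -1:+1/9*, -2:-1/8, -5:-1/5
[9] X move#2: -1:-1/8*, -2:-1/7, -5:-1/4
[8] O move#3: -1:-1/7, -2:+1/6*, -5:+1/3
[6] X move#4: -1:-1/5*, -2:-1/4, -5:-1/1
[5] O move#5: -1:-1/4, -2:+1/3*, -5:+1/0
[3] X move#6: -1:-1/2*, -2:-1/1
[2] O move#7: -1:-1/1, -2:+1/0*
[0] end (terminal -1, X#8); searched 10 to 10
suppose O passes — search the same position with X to move:
pass> [10] X move#1: -1:+1/9*, -2:-1/8, -5:-1/5
pass> [9] O move#2: -1:-1/8*, -2:-1/7, -5:-1/4
pass> [8] X move#3: -1:-1/7, -2:+1/6*, -5:+1/3
pass> [6] O move#4: -1:-1/5*, -2:-1/4, -5:-1/1
pass> [5] X move#5: -1:-1/4, -2:+1/3*, -5:+1/0
pass> [3] O move#6: -1:-1/2*, -2:-1/1
pass> [2] X move#7: -1:-1/1, -2:+1/0*
pass> [0] end (terminal -1, O#8); searched 10 to 10
for O: play +1, pass -1

zugzwang(10, O) = False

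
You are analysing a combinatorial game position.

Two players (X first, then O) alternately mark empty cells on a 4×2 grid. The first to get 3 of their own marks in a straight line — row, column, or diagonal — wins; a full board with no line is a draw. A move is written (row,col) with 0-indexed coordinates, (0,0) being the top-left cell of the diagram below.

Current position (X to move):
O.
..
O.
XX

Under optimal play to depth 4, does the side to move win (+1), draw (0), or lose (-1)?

value(O./../O./XX, X) = 0

p1 X@[O./../O./XX]: (0,1)[OX/../O./XX]-1 (1,0)[O./X./O./XX]+0* (1,1)[O./.X/O./XX]-1 (2,1)[O./../OX/XX]-1
p2 O@[O./X./O./XX]: (0,1)[OO/X./O./XX]+0* (1,1)[O./XO/O./XX]+0 (2,1)[O./X./OO/XX]+0
p3 X@[OO/X./O./XX]: (1,1)[OO/XX/O./XX]+0* (2,1)[OO/X./OX/XX]+0
p4 O@[OO/XX/O./XX]: (2,1)[OO/XX/OO/XX]+0*
p5 X@[OO/XX/OO/XX] terminal +0; root [O./../O./XX] d4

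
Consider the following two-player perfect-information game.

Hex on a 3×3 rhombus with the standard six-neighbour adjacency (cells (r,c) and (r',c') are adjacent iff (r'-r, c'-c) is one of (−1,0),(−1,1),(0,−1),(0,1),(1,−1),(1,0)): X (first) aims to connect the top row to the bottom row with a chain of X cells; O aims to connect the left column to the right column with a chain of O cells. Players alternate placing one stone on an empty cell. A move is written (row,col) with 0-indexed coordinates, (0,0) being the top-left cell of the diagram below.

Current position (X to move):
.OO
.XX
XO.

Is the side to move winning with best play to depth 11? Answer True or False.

X winning at [.OO/.XX/XO.]: False

p1 X@[.OO/.XX/XO.]: (0,0)[XOO/.XX/XO.]-1* (1,0)[.OO/XXX/XO.]-1 (2,2)[.OO/.XX/XOX]-1
p2 O@[XOO/.XX/XO.]: (1,0)[XOO/OXX/XO.]+1* (2,2)[XOO/.XX/XOO]-1
p3 X@[XOO/OXX/XO.] terminal -1; root [.OO/.XX/XO.] d11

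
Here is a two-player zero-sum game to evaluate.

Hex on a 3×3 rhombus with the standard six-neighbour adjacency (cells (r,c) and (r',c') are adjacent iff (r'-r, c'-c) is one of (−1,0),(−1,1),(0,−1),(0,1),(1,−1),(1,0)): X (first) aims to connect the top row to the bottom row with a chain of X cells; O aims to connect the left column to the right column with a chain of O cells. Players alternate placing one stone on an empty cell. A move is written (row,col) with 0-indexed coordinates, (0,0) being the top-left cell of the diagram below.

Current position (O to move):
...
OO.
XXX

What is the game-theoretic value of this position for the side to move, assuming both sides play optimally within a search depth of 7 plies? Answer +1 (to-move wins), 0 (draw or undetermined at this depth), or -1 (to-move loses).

value(.../OO./XXX, O) = +1

ply 1, O at .../OO./XXX | (0,0)=+1→O../OO./XXX*; (0,1)=+1→.O./OO./XXX; (0,2)=+1→..O/OO./XXX; (1,2)=+1→.../OOO/XXX
ply 2, X at O../OO./XXX | (0,1)=-1→OX./OO./XXX*; (0,2)=-1→O.X/OO./XXX; (1,2)=-1→O../OOX/XXX
ply 3, O at OX./OO./XXX | (0,2)=+1→OXO/OO./XXX*; (1,2)=+1→OX./OOO/XXX
ply 4: OXO/OO./XXX is terminal -1 (X); from .../OO./XXX depth 7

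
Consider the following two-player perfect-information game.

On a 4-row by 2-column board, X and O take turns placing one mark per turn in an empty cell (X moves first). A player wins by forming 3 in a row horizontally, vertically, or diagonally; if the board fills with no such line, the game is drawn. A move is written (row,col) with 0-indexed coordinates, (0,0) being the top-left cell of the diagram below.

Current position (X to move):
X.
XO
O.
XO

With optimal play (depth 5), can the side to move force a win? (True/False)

X winning at [X./XO/O./XO]: False

[X./XO/O./XO] X move#1: (0,1):-1/XX/XO/O./XO, (2,1):+0/X./XO/OX/XO*
[X./XO/OX/XO] O move#2: (0,1):+0/XO/XO/OX/XO*
[XO/XO/OX/XO] end (terminal +0, X#3); searched X./XO/O./XO to 5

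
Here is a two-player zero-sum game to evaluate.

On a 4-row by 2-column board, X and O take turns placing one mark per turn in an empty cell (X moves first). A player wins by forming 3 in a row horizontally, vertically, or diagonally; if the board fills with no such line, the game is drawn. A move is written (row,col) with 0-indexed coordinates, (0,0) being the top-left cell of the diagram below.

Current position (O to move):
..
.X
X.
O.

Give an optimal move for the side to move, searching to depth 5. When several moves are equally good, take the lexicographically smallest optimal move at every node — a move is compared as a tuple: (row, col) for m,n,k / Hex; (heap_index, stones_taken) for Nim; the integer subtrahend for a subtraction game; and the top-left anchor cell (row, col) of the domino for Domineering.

O's best at [../.X/X./O.]: (0,1)

p1 O@[../.X/X./O.]: (0,0)[O./.X/X./O.]-1 (0,1)[.O/.X/X./O.]+0* (1,0)[../OX/X./O.]-1 (2,1)[../.X/XO/O.]+0 (3,1)[../.X/X./OO]+0
p2 X@[.O/.X/X./O.]: (0,0)[XO/.X/X./O.]+0* (1,0)[.O/XX/X./O.]+0 (2,1)[.O/.X/XX/O.]+0 (3,1)[.O/.X/X./OX]+0
p3 O@[XO/.X/X./O.]: (1,0)[XO/OX/X./O.]+0* (2,1)[XO/.X/XO/O.]-1 (3,1)[XO/.X/X./OO]-1
p4 X@[XO/OX/X./O.]: (2,1)[XO/OX/XX/O.]+0* (3,1)[XO/OX/X./OX]+0
p5 O@[XO/OX/XX/O.]: (3,1)[XO/OX/XX/OO]+0*
p6 X@[XO/OX/XX/OO] terminal +0; root [../.X/X./O.] d5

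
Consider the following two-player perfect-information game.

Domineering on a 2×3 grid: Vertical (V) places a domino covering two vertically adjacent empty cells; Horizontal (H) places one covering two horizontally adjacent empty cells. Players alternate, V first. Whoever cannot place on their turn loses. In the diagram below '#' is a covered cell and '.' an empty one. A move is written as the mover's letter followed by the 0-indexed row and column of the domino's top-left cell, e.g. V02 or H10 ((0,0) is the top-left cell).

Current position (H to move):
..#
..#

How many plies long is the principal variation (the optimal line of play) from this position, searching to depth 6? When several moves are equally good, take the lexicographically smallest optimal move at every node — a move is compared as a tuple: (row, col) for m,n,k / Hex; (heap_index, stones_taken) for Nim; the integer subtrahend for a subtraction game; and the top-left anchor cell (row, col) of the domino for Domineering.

PV length from [..#/..#]: 1 ply

p1 H@[..#/..#]: H00[###/..#]+1* H10[..#/###]+1
p2 V@[###/..#] terminal -1; root [..#/..#] d6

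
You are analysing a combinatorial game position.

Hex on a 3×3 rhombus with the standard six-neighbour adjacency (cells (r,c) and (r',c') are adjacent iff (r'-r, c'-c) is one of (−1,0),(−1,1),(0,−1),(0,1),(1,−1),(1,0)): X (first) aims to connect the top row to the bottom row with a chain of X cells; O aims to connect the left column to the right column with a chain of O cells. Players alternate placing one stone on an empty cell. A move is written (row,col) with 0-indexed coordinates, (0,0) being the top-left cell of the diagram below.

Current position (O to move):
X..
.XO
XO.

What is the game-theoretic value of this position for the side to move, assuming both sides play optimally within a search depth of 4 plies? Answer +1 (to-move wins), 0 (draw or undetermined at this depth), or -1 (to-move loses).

p1 O@[X../.XO/XO.]: (0,1)[XO./.XO/XO.]-1* (0,2)[X.O/.XO/XO.]-1 (1,0)[X../OXO/XO.]-1 (2,2)[X../.XO/XOO]-1
p2 X@[XO./.XO/XO.]: (0,2)[XOX/.XO/XO.]+1* (1,0)[XO./XXO/XO.]+1 (2,2)[XO./.XO/XOX]+1
p3 O@[XOX/.XO/XO.] terminal -1; root [X../.XO/XO.] d4

value(X../.XO/XO., O) = -1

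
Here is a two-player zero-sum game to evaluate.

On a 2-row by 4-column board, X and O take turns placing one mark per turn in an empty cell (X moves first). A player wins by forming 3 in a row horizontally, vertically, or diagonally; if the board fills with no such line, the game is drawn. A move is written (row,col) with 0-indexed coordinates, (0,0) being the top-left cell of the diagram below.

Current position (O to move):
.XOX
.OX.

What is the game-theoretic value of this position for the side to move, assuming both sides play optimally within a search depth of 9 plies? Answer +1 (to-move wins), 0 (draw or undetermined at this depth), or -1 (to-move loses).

p1 O@[.XOX/.OX.]: (0,0)[OXOX/.OX.]+0* (1,0)[.XOX/OOX.]+0 (1,3)[.XOX/.OXO]+0
p2 X@[OXOX/.OX.]: (1,0)[OXOX/XOX.]+0* (1,3)[OXOX/.OXX]+0
p3 O@[OXOX/XOX.]: (1,3)[OXOX/XOXO]+0*
p4 X@[OXOX/XOXO] terminal +0; root [.XOX/.OX.] d9

value(.XOX/.OX., O) = 0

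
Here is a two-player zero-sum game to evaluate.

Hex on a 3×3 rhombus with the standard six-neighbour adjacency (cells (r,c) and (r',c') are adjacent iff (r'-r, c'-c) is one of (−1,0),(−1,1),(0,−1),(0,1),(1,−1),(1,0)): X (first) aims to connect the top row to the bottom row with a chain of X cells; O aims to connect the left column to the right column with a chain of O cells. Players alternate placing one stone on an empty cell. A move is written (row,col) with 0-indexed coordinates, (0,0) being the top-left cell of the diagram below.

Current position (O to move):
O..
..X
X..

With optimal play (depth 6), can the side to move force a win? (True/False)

O winning at [O../..X/X..]: False

p1 O@[O../..X/X..]: (0,1)[OO./..X/X..]-1* (0,2)[O.O/..X/X..]-1 (1,0)[O../O.X/X..]-1 (1,1)[O../.OX/X..]-1 (2,1)[O../..X/XO.]-1 (2,2)[O../..X/X.O]-1
p2 X@[OO./..X/X..]: (0,2)[OOX/..X/X..]+1* (1,0)[OO./X.X/X..]-1 (1,1)[OO./.XX/X..]-1 (2,1)[OO./..X/XX.]-1 (2,2)[OO./..X/X.X]-1
p3 O@[OOX/..X/X..]: (1,0)[OOX/O.X/X..]-1* (1,1)[OOX/.OX/X..]-1 (2,1)[OOX/..X/XO.]-1 (2,2)[OOX/..X/X.O]-1
p4 X@[OOX/O.X/X..]: (1,1)[OOX/OXX/X..]+1* (2,1)[OOX/O.X/XX.]+1 (2,2)[OOX/O.X/X.X]+1
p5 O@[OOX/OXX/X..] terminal -1; root [O../..X/X..] d6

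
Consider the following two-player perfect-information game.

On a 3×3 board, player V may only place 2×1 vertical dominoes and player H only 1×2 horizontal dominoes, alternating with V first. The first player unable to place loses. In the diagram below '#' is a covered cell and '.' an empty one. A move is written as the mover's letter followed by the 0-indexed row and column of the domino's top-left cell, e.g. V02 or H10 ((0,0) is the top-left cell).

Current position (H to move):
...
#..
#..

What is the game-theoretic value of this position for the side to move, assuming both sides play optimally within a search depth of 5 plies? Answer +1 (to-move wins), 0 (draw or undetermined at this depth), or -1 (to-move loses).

value(.../#../#.., H) = +1

ply 1, H at .../#../#.. | H00=-1→##./#../#..; H01=-1→.##/#../#..; H11=+1→.../###/#..*; H21=-1→.../#../###
ply 2: .../###/#.. is terminal -1 (V); from .../#../#.. depth 5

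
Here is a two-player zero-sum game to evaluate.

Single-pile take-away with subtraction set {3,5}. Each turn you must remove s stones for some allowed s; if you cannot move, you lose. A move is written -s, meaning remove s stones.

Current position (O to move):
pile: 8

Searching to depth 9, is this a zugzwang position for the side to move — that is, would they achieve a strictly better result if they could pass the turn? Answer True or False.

p1 O@[8]: -3[5]-1* -5[3]-1
p2 X@[5]: -3[2]+1* -5[0]+1
p3 O@[2] terminal -1; root [8] d9
if O skipped the turn, X would face:
~ p1 X@[8]: -3[5]-1* -5[3]-1
~ p2 O@[5]: -3[2]+1* -5[0]+1
~ p3 X@[2] terminal -1; root [8] d9
compare (O): move=-1 vs pass=+1

zugzwang(8, O) = True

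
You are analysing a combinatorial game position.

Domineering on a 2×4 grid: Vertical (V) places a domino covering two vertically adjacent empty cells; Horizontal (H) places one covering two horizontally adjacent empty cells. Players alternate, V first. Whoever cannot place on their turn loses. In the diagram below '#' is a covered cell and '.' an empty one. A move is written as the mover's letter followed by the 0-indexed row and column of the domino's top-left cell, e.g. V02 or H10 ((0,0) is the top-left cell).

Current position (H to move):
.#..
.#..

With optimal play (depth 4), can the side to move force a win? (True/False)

H winning at [.#../.#..]: True

[.#../.#..] H move#1: H02:+1/.###/.#..*, H12:+1/.#../.###
[.###/.#..] V move#2: V00:-1/####/##..*
[####/##..] H move#3: H12:+1/####/####*
[####/####] end (terminal -1, V#4); searched .#../.#.. to 4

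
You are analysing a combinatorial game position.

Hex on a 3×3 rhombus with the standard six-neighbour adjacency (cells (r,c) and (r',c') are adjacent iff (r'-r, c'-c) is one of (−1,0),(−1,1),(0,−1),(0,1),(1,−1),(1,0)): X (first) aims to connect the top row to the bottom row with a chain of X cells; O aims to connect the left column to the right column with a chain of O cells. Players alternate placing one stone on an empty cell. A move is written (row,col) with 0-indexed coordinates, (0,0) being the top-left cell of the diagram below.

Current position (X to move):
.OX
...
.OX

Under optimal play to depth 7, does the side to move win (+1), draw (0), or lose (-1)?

p1 X@[.OX/.../.OX]: (0,0)[XOX/.../.OX]+1* (1,0)[.OX/X../.OX]+1 (1,1)[.OX/.X./.OX]+1 (1,2)[.OX/..X/.OX]+1 (2,0)[.OX/.../XOX]+1
p2 O@[XOX/.../.OX]: (1,0)[XOX/O../.OX]-1* (1,1)[XOX/.O./.OX]-1 (1,2)[XOX/..O/.OX]-1 (2,0)[XOX/.../OOX]-1
p3 X@[XOX/O../.OX]: (1,1)[XOX/OX./.OX]+1* (1,2)[XOX/O.X/.OX]+1 (2,0)[XOX/O../XOX]+1
p4 O@[XOX/OX./.OX]: (1,2)[XOX/OXO/.OX]-1* (2,0)[XOX/OX./OOX]-1
p5 X@[XOX/OXO/.OX]: (2,0)[XOX/OXO/XOX]+1*
p6 O@[XOX/OXO/XOX] terminal -1; root [.OX/.../.OX] d7

value(.OX/.../.OX, X) = +1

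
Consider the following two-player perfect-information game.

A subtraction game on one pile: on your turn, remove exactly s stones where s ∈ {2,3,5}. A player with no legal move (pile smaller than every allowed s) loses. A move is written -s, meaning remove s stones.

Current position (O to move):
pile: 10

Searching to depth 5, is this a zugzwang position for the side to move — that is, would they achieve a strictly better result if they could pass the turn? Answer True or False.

ply 1, O at 10 | -2=+1→8*; -3=+1→7; -5=-1→5
ply 2, X at 8 | -2=-1→6*; -3=-1→5; -5=-1→3
ply 3, O at 6 | -2=-1→4; -3=-1→3; -5=+1→1*
ply 4: 1 is terminal -1 (X); from 10 depth 5
if O skipped the turn, X would face:
~ ply 1, X at 10 | -2=+1→8*; -3=+1→7; -5=-1→5
~ ply 2, O at 8 | -2=-1→6*; -3=-1→5; -5=-1→3
~ ply 3, X at 6 | -2=-1→4; -3=-1→3; -5=+1→1*
~ ply 4: 1 is terminal -1 (O); from 10 depth 5
compare (O): move=+1 vs pass=-1

zugzwang(10, O) = False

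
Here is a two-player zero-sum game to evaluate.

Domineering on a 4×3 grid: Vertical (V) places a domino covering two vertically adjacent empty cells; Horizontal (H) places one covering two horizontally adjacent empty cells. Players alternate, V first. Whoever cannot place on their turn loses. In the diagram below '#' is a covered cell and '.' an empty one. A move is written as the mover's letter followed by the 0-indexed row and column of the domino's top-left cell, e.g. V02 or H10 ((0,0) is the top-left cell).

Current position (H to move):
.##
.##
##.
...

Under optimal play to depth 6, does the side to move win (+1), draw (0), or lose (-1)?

value(.##/.##/##./..., H) = -1

[.##/.##/##./...] H move#1: H30:-1/.##/.##/##./##.*, H31:-1/.##/.##/##./.##
[.##/.##/##./##.] V move#2: V00:+1/###/###/##./##.*, V22:+1/.##/.##/###/###
[###/###/##./##.] end (terminal -1, H#3); searched .##/.##/##./... to 6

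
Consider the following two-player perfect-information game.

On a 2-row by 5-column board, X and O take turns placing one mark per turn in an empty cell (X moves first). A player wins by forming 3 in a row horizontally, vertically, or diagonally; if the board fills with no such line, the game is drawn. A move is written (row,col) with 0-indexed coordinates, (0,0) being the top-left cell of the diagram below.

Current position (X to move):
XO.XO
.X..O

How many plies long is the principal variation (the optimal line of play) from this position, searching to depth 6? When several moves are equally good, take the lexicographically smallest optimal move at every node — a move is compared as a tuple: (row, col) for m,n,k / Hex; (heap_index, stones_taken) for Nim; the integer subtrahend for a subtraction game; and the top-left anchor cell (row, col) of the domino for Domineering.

ply 1, X at XO.XO/.X..O | (0,2)=+0→XOXXO/.X..O; (1,0)=+0→XO.XO/XX..O; (1,2)=+1→XO.XO/.XX.O*; (1,3)=+0→XO.XO/.X.XO
ply 2, O at XO.XO/.XX.O | (0,2)=-1→XOOXO/.XX.O*; (1,0)=-1→XO.XO/OXX.O; (1,3)=-1→XO.XO/.XXOO
ply 3, X at XOOXO/.XX.O | (1,0)=+1→XOOXO/XXX.O*; (1,3)=+1→XOOXO/.XXXO
ply 4: XOOXO/XXX.O is terminal -1 (O); from XO.XO/.X..O depth 6

PV length from [XO.XO/.X..O]: 3 plies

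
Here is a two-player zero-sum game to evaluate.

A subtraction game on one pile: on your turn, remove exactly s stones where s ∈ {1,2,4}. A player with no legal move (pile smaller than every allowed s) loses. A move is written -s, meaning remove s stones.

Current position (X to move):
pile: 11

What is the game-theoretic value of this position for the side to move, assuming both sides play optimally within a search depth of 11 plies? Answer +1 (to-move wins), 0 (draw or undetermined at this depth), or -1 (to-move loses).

[11] X move#1: -1:-1/10, -2:+1/9*, -4:-1/7
[9] O move#2: -1:-1/8*, -2:-1/7, -4:-1/5
[8] X move#3: -1:-1/7, -2:+1/6*, -4:-1/4
[6] O move#4: -1:-1/5*, -2:-1/4, -4:-1/2
[5] X move#5: -1:-1/4, -2:+1/3*, -4:-1/1
[3] O move#6: -1:-1/2*, -2:-1/1
[2] X move#7: -1:-1/1, -2:+1/0*
[0] end (terminal -1, O#8); searched 11 to 11

value(11, X) = +1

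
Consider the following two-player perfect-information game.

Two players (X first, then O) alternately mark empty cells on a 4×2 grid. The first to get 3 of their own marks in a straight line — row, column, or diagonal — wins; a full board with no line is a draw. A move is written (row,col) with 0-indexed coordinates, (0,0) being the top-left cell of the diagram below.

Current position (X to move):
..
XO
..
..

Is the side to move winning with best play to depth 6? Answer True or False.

[../XO/../..] X move#1: (0,0):+0/X./XO/../.., (0,1):+0/.X/XO/../.., (2,0):+1/../XO/X./..*, (2,1):+0/../XO/.X/.., (3,0):+0/../XO/../X., (3,1):+0/../XO/../.X
[../XO/X./..] O move#2: (0,0):-1/O./XO/X./..*, (0,1):-1/.O/XO/X./.., (2,1):-1/../XO/XO/.., (3,0):-1/../XO/X./O., (3,1):-1/../XO/X./.O
[O./XO/X./..] X move#3: (0,1):+0/OX/XO/X./.., (2,1):+0/O./XO/XX/.., (3,0):+1/O./XO/X./X.*, (3,1):+0/O./XO/X./.X
[O./XO/X./X.] end (terminal -1, O#4); searched ../XO/../.. to 6

X winning at [../XO/../..]: True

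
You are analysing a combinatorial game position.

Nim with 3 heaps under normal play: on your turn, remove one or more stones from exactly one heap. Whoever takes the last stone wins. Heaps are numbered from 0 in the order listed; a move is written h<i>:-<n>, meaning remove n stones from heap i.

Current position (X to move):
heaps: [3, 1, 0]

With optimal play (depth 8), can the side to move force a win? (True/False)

ply 1, X at (3,1,0) | h0:-1=-1→(2,1,0); h0:-2=+1→(1,1,0)*; h0:-3=-1→(0,1,0); h1:-1=-1→(3,0,0)
ply 2, O at (1,1,0) | h0:-1=-1→(0,1,0)*; h1:-1=-1→(1,0,0)
ply 3, X at (0,1,0) | h1:-1=+1→(0,0,0)*
ply 4: (0,0,0) is terminal -1 (O); from (3,1,0) depth 8

X winning at [(3,1,0)]: True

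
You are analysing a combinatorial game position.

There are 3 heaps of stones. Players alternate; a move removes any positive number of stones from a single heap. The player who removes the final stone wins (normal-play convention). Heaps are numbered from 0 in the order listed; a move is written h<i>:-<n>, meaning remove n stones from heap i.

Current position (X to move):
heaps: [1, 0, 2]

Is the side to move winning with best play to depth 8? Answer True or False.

p1 X@[(1,0,2)]: h0:-1[(0,0,2)]-1 h2:-1[(1,0,1)]+1* h2:-2[(1,0,0)]-1
p2 O@[(1,0,1)]: h0:-1[(0,0,1)]-1* h2:-1[(1,0,0)]-1
p3 X@[(0,0,1)]: h2:-1[(0,0,0)]+1*
p4 O@[(0,0,0)] terminal -1; root [(1,0,2)] d8

X winning at [(1,0,2)]: True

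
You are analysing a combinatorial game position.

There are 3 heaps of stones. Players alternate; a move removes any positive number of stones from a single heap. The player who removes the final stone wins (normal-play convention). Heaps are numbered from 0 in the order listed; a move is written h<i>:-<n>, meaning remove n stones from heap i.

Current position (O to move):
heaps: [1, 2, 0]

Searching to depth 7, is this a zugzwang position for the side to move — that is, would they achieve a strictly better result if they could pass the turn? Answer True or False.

zugzwang((1,2,0), O) = False

[(1,2,0)] O move#1: h0:-1:-1/(0,2,0), h1:-1:+1/(1,1,0)*, h1:-2:-1/(1,0,0)
[(1,1,0)] X move#2: h0:-1:-1/(0,1,0)*, h1:-1:-1/(1,0,0)
[(0,1,0)] O move#3: h1:-1:+1/(0,0,0)*
[(0,0,0)] end (terminal -1, X#4); searched (1,2,0) to 7
if O skipped the turn, X would face:
~ [(1,2,0)] X move#1: h0:-1:-1/(0,2,0), h1:-1:+1/(1,1,0)*, h1:-2:-1/(1,0,0)
~ [(1,1,0)] O move#2: h0:-1:-1/(0,1,0)*, h1:-1:-1/(1,0,0)
~ [(0,1,0)] X move#3: h1:-1:+1/(0,0,0)*
~ [(0,0,0)] end (terminal -1, O#4); searched (1,2,0) to 7
compare (O): move=+1 vs pass=-1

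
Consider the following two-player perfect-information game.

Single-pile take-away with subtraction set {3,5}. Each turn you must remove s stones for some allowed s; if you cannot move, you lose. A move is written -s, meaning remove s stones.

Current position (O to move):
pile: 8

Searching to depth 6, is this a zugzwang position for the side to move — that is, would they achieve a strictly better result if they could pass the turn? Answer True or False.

ply 1, O at 8 | -3=-1→5*; -5=-1→3
ply 2, X at 5 | -3=+1→2*; -5=+1→0
ply 3: 2 is terminal -1 (O); from 8 depth 6
pass branch (X moves first from the same position):
  | ply 1, X at 8 | -3=-1→5*; -5=-1→3
  | ply 2, O at 5 | -3=+1→2*; -5=+1→0
  | ply 3: 2 is terminal -1 (X); from 8 depth 6
O moving scores -1; O passing scores +1

zugzwang(8, O) = True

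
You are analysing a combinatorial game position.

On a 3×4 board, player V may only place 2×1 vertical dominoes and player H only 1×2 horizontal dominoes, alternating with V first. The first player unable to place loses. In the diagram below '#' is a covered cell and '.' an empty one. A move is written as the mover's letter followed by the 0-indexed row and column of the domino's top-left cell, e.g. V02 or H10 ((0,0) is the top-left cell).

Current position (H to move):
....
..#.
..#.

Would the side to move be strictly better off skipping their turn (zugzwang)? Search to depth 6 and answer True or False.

p1 H@[..../..#./..#.]: H00[##../..#./..#.]-1 H01[.##./..#./..#.]-1 H02[..##/..#./..#.]-1 H10[..../###./..#.]+1* H20[..../..#./###.]-1
p2 V@[..../###./..#.]: V03[...#/####/..#.]-1* V13[..../####/..##]-1
p3 H@[...#/####/..#.]: H00[##.#/####/..#.]+1* H01[.###/####/..#.]+1 H20[...#/####/###.]+1
p4 V@[##.#/####/..#.] terminal -1; root [..../..#./..#.] d6
suppose H passes — search the same position with V to move:
pass> p1 V@[..../..#./..#.]: V00[#.../#.#./..#.]+1* V01[.#../.##./..#.]+1 V03[...#/..##/..#.]-1 V10[..../#.#./#.#.]+1 V11[..../.##./.##.]+1 V13[..../..##/..##]-1
pass> p2 H@[#.../#.#./..#.]: H01[###./#.#./..#.]-1* H02[#.##/#.#./..#.]-1 H20[#.../#.#./###.]-1
pass> p3 V@[###./#.#./..#.]: V03[####/#.##/..#.]-1 V11[###./###./.##.]+1* V13[###./#.##/..##]-1
pass> p4 H@[###./###./.##.] terminal -1; root [..../..#./..#.] d6
for H: play +1, pass -1

zugzwang(..../..#./..#., H) = False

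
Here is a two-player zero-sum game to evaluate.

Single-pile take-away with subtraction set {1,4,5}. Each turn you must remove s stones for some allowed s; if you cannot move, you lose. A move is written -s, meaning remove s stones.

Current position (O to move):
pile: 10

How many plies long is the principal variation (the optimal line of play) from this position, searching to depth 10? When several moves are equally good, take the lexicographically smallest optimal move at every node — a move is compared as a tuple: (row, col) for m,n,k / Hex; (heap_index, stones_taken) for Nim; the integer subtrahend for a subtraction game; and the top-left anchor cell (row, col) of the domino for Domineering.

p1 O@[10]: -1[9]-1* -4[6]-1 -5[5]-1
p2 X@[9]: -1[8]+1* -4[5]-1 -5[4]-1
p3 O@[8]: -1[7]-1* -4[4]-1 -5[3]-1
p4 X@[7]: -1[6]-1 -4[3]-1 -5[2]+1*
p5 O@[2]: -1[1]-1*
p6 X@[1]: -1[0]+1*
p7 O@[0] terminal -1; root [10] d10

PV length from [10]: 6 plies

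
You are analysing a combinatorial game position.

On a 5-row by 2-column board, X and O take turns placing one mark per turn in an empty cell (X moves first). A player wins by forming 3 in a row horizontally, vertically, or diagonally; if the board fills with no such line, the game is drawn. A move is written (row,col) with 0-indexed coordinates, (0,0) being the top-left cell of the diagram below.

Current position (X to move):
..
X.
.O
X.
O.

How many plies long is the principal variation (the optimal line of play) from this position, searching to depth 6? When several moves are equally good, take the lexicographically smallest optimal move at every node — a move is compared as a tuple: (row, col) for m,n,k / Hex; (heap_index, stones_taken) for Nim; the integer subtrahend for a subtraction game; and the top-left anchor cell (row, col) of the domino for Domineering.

PV length from [../X./.O/X./O.]: 1 ply

p1 X@[../X./.O/X./O.]: (0,0)[X./X./.O/X./O.]+0 (0,1)[.X/X./.O/X./O.]+0 (1,1)[../XX/.O/X./O.]+0 (2,0)[../X./XO/X./O.]+1* (3,1)[../X./.O/XX/O.]+0 (4,1)[../X./.O/X./OX]+0
p2 O@[../X./XO/X./O.] terminal -1; root [../X./.O/X./O.] d6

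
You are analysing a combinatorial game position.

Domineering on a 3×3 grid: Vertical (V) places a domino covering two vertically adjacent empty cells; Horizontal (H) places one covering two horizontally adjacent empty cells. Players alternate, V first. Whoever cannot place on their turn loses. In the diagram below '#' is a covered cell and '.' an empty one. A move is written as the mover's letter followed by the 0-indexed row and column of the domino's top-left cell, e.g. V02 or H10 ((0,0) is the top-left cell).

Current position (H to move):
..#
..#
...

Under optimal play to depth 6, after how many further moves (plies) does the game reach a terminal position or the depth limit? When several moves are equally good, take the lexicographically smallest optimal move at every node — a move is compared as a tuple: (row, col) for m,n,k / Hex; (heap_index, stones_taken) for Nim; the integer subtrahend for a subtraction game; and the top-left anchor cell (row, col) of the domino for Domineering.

PV length from [..#/..#/...]: 1 ply

p1 H@[..#/..#/...]: H00[###/..#/...]-1 H10[..#/###/...]+1* H20[..#/..#/##.]-1 H21[..#/..#/.##]-1
p2 V@[..#/###/...] terminal -1; root [..#/..#/...] d6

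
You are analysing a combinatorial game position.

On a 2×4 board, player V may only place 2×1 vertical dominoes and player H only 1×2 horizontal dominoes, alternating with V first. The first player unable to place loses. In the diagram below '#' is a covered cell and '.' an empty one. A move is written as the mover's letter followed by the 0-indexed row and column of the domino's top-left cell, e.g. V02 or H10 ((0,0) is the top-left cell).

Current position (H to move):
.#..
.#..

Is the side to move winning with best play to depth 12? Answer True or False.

H winning at [.#../.#..]: True

ply 1, H at .#../.#.. | H02=+1→.###/.#..*; H12=+1→.#../.###
ply 2, V at .###/.#.. | V00=-1→####/##..*
ply 3, H at ####/##.. | H12=+1→####/####*
ply 4: ####/#### is terminal -1 (V); from .#../.#.. depth 12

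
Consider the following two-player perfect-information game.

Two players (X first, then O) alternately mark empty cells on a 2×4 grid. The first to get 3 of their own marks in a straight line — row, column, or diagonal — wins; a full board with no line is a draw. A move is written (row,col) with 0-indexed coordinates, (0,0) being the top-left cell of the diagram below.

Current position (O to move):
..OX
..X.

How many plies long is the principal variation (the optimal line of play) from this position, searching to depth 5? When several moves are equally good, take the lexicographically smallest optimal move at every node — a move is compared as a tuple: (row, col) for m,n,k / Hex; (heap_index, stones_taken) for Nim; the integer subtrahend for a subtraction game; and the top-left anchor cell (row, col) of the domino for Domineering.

PV length from [..OX/..X.]: 5 plies

ply 1, O at ..OX/..X. | (0,0)=+0→O.OX/..X.*; (0,1)=+0→.OOX/..X.; (1,0)=+0→..OX/O.X.; (1,1)=+0→..OX/.OX.; (1,3)=+0→..OX/..XO
ply 2, X at O.OX/..X. | (0,1)=+0→OXOX/..X.*; (1,0)=-1→O.OX/X.X.; (1,1)=-1→O.OX/.XX.; (1,3)=-1→O.OX/..XX
ply 3, O at OXOX/..X. | (1,0)=+0→OXOX/O.X.*; (1,1)=+0→OXOX/.OX.; (1,3)=+0→OXOX/..XO
ply 4, X at OXOX/O.X. | (1,1)=+0→OXOX/OXX.*; (1,3)=+0→OXOX/O.XX
ply 5, O at OXOX/OXX. | (1,3)=+0→OXOX/OXXO*
ply 6: OXOX/OXXO is terminal +0 (X); from ..OX/..X. depth 5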